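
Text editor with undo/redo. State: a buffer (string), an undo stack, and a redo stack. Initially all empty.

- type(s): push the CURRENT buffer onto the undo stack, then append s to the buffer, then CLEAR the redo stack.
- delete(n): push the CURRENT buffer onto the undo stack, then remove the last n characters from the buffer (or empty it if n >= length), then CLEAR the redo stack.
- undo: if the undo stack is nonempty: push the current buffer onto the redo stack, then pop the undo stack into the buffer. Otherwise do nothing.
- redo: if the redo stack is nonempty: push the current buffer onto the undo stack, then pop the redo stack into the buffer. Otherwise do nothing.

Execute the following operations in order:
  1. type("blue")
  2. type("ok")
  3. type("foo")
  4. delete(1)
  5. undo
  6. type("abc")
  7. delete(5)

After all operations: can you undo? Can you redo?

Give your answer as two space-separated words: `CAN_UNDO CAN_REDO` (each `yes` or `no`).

Answer: yes no

Derivation:
After op 1 (type): buf='blue' undo_depth=1 redo_depth=0
After op 2 (type): buf='blueok' undo_depth=2 redo_depth=0
After op 3 (type): buf='blueokfoo' undo_depth=3 redo_depth=0
After op 4 (delete): buf='blueokfo' undo_depth=4 redo_depth=0
After op 5 (undo): buf='blueokfoo' undo_depth=3 redo_depth=1
After op 6 (type): buf='blueokfooabc' undo_depth=4 redo_depth=0
After op 7 (delete): buf='blueokf' undo_depth=5 redo_depth=0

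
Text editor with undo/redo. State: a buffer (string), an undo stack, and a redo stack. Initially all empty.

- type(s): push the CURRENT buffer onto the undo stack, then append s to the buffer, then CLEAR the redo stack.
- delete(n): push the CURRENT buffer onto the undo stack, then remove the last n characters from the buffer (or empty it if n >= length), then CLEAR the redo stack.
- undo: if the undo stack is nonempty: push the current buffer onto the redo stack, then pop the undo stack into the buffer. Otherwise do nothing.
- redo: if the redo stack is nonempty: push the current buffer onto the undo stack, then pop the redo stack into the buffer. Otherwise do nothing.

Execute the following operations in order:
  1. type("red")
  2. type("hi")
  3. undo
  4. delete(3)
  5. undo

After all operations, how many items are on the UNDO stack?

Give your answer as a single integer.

After op 1 (type): buf='red' undo_depth=1 redo_depth=0
After op 2 (type): buf='redhi' undo_depth=2 redo_depth=0
After op 3 (undo): buf='red' undo_depth=1 redo_depth=1
After op 4 (delete): buf='(empty)' undo_depth=2 redo_depth=0
After op 5 (undo): buf='red' undo_depth=1 redo_depth=1

Answer: 1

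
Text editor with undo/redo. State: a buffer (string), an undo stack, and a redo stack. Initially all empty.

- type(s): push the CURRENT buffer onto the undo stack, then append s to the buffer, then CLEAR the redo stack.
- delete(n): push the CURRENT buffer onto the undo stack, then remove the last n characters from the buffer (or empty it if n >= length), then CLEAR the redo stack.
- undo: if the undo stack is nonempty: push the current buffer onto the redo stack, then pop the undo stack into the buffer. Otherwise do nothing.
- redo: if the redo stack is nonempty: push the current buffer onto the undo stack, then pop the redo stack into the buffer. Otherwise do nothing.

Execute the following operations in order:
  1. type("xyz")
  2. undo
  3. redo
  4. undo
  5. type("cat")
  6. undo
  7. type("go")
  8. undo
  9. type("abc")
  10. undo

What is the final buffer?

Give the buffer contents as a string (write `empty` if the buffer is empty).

Answer: empty

Derivation:
After op 1 (type): buf='xyz' undo_depth=1 redo_depth=0
After op 2 (undo): buf='(empty)' undo_depth=0 redo_depth=1
After op 3 (redo): buf='xyz' undo_depth=1 redo_depth=0
After op 4 (undo): buf='(empty)' undo_depth=0 redo_depth=1
After op 5 (type): buf='cat' undo_depth=1 redo_depth=0
After op 6 (undo): buf='(empty)' undo_depth=0 redo_depth=1
After op 7 (type): buf='go' undo_depth=1 redo_depth=0
After op 8 (undo): buf='(empty)' undo_depth=0 redo_depth=1
After op 9 (type): buf='abc' undo_depth=1 redo_depth=0
After op 10 (undo): buf='(empty)' undo_depth=0 redo_depth=1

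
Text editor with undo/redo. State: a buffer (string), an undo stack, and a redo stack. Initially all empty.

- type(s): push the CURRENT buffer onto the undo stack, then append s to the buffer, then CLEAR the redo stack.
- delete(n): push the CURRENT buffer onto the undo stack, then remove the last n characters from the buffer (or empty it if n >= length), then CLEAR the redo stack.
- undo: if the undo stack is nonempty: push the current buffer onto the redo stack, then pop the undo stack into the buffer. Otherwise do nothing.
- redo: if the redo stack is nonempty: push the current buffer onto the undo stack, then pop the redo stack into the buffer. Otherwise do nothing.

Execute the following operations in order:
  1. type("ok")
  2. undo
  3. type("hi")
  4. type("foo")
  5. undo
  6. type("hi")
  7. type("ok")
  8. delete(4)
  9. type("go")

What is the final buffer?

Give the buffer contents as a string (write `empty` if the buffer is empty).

After op 1 (type): buf='ok' undo_depth=1 redo_depth=0
After op 2 (undo): buf='(empty)' undo_depth=0 redo_depth=1
After op 3 (type): buf='hi' undo_depth=1 redo_depth=0
After op 4 (type): buf='hifoo' undo_depth=2 redo_depth=0
After op 5 (undo): buf='hi' undo_depth=1 redo_depth=1
After op 6 (type): buf='hihi' undo_depth=2 redo_depth=0
After op 7 (type): buf='hihiok' undo_depth=3 redo_depth=0
After op 8 (delete): buf='hi' undo_depth=4 redo_depth=0
After op 9 (type): buf='higo' undo_depth=5 redo_depth=0

Answer: higo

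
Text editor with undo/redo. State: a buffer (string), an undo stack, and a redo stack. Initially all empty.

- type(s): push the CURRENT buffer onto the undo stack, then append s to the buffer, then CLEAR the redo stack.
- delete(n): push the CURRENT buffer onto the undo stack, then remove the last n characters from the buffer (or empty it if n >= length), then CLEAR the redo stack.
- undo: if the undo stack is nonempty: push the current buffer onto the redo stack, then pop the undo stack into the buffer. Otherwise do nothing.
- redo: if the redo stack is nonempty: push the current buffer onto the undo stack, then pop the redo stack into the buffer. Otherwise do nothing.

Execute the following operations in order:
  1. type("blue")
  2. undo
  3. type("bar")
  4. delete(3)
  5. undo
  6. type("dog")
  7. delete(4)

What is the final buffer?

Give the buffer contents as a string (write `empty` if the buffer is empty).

Answer: ba

Derivation:
After op 1 (type): buf='blue' undo_depth=1 redo_depth=0
After op 2 (undo): buf='(empty)' undo_depth=0 redo_depth=1
After op 3 (type): buf='bar' undo_depth=1 redo_depth=0
After op 4 (delete): buf='(empty)' undo_depth=2 redo_depth=0
After op 5 (undo): buf='bar' undo_depth=1 redo_depth=1
After op 6 (type): buf='bardog' undo_depth=2 redo_depth=0
After op 7 (delete): buf='ba' undo_depth=3 redo_depth=0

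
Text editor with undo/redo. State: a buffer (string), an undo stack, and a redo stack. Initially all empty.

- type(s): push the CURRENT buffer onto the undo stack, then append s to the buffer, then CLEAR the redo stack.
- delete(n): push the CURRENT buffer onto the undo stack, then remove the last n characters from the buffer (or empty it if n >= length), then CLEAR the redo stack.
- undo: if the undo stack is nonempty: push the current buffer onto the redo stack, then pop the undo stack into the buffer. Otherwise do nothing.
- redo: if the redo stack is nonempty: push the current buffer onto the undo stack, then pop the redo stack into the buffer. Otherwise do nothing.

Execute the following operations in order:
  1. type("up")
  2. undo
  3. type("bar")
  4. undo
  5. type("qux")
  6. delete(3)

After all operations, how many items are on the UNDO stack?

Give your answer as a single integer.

Answer: 2

Derivation:
After op 1 (type): buf='up' undo_depth=1 redo_depth=0
After op 2 (undo): buf='(empty)' undo_depth=0 redo_depth=1
After op 3 (type): buf='bar' undo_depth=1 redo_depth=0
After op 4 (undo): buf='(empty)' undo_depth=0 redo_depth=1
After op 5 (type): buf='qux' undo_depth=1 redo_depth=0
After op 6 (delete): buf='(empty)' undo_depth=2 redo_depth=0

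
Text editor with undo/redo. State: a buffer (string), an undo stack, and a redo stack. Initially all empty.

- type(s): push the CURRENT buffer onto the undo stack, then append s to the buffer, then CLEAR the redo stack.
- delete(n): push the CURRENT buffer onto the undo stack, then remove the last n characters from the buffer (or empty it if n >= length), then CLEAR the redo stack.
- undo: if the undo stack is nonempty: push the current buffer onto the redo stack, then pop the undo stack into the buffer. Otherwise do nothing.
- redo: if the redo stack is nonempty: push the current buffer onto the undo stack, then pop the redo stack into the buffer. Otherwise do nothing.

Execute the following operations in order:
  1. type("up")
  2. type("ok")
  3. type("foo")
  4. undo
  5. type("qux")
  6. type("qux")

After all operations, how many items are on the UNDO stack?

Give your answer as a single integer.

Answer: 4

Derivation:
After op 1 (type): buf='up' undo_depth=1 redo_depth=0
After op 2 (type): buf='upok' undo_depth=2 redo_depth=0
After op 3 (type): buf='upokfoo' undo_depth=3 redo_depth=0
After op 4 (undo): buf='upok' undo_depth=2 redo_depth=1
After op 5 (type): buf='upokqux' undo_depth=3 redo_depth=0
After op 6 (type): buf='upokquxqux' undo_depth=4 redo_depth=0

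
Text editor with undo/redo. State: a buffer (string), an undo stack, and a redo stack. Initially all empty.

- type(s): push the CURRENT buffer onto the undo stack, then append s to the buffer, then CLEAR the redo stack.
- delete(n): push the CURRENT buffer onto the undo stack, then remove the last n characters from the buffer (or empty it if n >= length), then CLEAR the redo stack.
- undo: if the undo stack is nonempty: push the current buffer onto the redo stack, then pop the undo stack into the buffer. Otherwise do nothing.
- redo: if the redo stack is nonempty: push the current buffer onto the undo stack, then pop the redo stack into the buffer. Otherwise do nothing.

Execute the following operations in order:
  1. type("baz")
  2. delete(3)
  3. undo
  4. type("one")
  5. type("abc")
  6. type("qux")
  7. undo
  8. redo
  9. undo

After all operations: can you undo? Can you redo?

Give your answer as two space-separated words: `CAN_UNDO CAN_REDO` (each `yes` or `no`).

After op 1 (type): buf='baz' undo_depth=1 redo_depth=0
After op 2 (delete): buf='(empty)' undo_depth=2 redo_depth=0
After op 3 (undo): buf='baz' undo_depth=1 redo_depth=1
After op 4 (type): buf='bazone' undo_depth=2 redo_depth=0
After op 5 (type): buf='bazoneabc' undo_depth=3 redo_depth=0
After op 6 (type): buf='bazoneabcqux' undo_depth=4 redo_depth=0
After op 7 (undo): buf='bazoneabc' undo_depth=3 redo_depth=1
After op 8 (redo): buf='bazoneabcqux' undo_depth=4 redo_depth=0
After op 9 (undo): buf='bazoneabc' undo_depth=3 redo_depth=1

Answer: yes yes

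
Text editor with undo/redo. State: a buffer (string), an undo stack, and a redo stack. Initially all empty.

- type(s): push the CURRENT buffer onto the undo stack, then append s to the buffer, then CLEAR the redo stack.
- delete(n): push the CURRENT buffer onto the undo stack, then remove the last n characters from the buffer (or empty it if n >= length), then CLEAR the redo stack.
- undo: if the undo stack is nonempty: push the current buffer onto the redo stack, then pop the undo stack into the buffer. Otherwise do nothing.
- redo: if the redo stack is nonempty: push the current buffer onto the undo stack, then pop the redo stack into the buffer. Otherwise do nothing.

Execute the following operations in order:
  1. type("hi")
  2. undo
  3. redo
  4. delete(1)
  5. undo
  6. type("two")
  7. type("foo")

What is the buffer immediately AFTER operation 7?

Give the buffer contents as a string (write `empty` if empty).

After op 1 (type): buf='hi' undo_depth=1 redo_depth=0
After op 2 (undo): buf='(empty)' undo_depth=0 redo_depth=1
After op 3 (redo): buf='hi' undo_depth=1 redo_depth=0
After op 4 (delete): buf='h' undo_depth=2 redo_depth=0
After op 5 (undo): buf='hi' undo_depth=1 redo_depth=1
After op 6 (type): buf='hitwo' undo_depth=2 redo_depth=0
After op 7 (type): buf='hitwofoo' undo_depth=3 redo_depth=0

Answer: hitwofoo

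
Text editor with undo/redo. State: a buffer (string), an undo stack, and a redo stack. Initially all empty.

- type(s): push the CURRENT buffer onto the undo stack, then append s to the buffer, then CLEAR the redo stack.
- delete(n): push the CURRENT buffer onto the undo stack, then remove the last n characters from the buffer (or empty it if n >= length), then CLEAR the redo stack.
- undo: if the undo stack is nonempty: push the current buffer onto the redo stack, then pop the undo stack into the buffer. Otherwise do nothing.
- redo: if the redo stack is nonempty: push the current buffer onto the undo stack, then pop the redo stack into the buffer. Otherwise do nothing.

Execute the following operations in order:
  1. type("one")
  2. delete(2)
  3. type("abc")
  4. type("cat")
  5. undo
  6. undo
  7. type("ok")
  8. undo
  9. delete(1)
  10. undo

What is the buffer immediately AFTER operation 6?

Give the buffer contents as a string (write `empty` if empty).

Answer: o

Derivation:
After op 1 (type): buf='one' undo_depth=1 redo_depth=0
After op 2 (delete): buf='o' undo_depth=2 redo_depth=0
After op 3 (type): buf='oabc' undo_depth=3 redo_depth=0
After op 4 (type): buf='oabccat' undo_depth=4 redo_depth=0
After op 5 (undo): buf='oabc' undo_depth=3 redo_depth=1
After op 6 (undo): buf='o' undo_depth=2 redo_depth=2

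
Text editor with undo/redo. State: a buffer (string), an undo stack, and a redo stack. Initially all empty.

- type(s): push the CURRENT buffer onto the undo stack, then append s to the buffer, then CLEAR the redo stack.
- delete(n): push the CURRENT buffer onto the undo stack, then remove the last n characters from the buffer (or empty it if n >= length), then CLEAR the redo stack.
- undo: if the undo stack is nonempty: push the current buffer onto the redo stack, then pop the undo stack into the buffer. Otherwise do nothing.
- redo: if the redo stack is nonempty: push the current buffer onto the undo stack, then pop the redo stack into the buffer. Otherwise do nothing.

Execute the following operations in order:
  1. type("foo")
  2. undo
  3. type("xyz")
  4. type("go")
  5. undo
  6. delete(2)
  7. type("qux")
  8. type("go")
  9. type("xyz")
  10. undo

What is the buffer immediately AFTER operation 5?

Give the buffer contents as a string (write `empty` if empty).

Answer: xyz

Derivation:
After op 1 (type): buf='foo' undo_depth=1 redo_depth=0
After op 2 (undo): buf='(empty)' undo_depth=0 redo_depth=1
After op 3 (type): buf='xyz' undo_depth=1 redo_depth=0
After op 4 (type): buf='xyzgo' undo_depth=2 redo_depth=0
After op 5 (undo): buf='xyz' undo_depth=1 redo_depth=1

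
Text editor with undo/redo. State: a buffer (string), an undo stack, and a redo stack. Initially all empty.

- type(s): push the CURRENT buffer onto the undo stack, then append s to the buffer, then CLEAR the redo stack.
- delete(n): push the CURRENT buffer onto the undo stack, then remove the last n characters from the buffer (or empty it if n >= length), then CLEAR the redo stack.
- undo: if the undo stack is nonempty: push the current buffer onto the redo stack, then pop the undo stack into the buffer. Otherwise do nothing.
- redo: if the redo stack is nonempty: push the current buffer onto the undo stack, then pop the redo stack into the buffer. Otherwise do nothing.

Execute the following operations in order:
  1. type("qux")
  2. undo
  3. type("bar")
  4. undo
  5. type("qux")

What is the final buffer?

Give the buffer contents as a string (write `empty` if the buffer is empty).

After op 1 (type): buf='qux' undo_depth=1 redo_depth=0
After op 2 (undo): buf='(empty)' undo_depth=0 redo_depth=1
After op 3 (type): buf='bar' undo_depth=1 redo_depth=0
After op 4 (undo): buf='(empty)' undo_depth=0 redo_depth=1
After op 5 (type): buf='qux' undo_depth=1 redo_depth=0

Answer: qux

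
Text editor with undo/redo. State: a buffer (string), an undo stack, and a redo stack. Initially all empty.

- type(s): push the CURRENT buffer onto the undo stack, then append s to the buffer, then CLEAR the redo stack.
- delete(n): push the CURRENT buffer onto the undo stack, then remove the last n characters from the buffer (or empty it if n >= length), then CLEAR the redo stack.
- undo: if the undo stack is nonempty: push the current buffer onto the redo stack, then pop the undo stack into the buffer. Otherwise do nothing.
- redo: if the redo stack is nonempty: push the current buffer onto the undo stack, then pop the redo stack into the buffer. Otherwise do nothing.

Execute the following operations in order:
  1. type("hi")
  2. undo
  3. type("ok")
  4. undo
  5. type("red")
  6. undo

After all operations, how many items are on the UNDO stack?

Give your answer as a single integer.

Answer: 0

Derivation:
After op 1 (type): buf='hi' undo_depth=1 redo_depth=0
After op 2 (undo): buf='(empty)' undo_depth=0 redo_depth=1
After op 3 (type): buf='ok' undo_depth=1 redo_depth=0
After op 4 (undo): buf='(empty)' undo_depth=0 redo_depth=1
After op 5 (type): buf='red' undo_depth=1 redo_depth=0
After op 6 (undo): buf='(empty)' undo_depth=0 redo_depth=1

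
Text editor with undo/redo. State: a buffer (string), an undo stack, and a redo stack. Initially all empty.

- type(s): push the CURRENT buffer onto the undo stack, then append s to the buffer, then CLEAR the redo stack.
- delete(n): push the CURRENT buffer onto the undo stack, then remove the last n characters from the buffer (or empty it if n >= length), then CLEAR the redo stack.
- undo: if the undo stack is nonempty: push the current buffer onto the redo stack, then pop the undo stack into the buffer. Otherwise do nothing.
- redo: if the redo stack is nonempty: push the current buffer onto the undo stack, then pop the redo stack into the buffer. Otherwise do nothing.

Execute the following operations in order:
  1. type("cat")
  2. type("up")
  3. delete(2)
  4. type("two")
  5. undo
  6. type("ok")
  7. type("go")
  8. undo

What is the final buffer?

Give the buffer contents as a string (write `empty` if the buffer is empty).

Answer: catok

Derivation:
After op 1 (type): buf='cat' undo_depth=1 redo_depth=0
After op 2 (type): buf='catup' undo_depth=2 redo_depth=0
After op 3 (delete): buf='cat' undo_depth=3 redo_depth=0
After op 4 (type): buf='cattwo' undo_depth=4 redo_depth=0
After op 5 (undo): buf='cat' undo_depth=3 redo_depth=1
After op 6 (type): buf='catok' undo_depth=4 redo_depth=0
After op 7 (type): buf='catokgo' undo_depth=5 redo_depth=0
After op 8 (undo): buf='catok' undo_depth=4 redo_depth=1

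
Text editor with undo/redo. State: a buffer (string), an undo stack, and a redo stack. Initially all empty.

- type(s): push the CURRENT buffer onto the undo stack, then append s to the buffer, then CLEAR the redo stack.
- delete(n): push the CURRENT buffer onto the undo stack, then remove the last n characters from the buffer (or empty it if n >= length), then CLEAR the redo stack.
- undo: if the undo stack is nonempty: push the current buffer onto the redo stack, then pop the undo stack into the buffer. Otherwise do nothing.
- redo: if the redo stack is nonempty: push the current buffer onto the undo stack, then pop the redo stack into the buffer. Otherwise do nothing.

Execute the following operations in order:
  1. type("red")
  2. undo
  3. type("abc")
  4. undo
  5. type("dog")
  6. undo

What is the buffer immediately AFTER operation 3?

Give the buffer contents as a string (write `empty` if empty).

Answer: abc

Derivation:
After op 1 (type): buf='red' undo_depth=1 redo_depth=0
After op 2 (undo): buf='(empty)' undo_depth=0 redo_depth=1
After op 3 (type): buf='abc' undo_depth=1 redo_depth=0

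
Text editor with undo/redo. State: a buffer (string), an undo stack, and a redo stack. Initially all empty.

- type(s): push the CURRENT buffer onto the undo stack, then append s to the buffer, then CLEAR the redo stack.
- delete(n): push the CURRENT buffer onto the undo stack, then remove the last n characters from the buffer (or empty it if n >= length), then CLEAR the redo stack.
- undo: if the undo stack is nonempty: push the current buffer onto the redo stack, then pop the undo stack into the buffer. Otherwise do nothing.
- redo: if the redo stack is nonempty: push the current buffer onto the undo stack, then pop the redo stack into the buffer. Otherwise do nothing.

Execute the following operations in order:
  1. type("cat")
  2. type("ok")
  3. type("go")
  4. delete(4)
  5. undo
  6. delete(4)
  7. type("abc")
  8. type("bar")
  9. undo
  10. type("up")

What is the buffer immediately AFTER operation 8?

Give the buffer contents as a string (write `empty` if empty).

After op 1 (type): buf='cat' undo_depth=1 redo_depth=0
After op 2 (type): buf='catok' undo_depth=2 redo_depth=0
After op 3 (type): buf='catokgo' undo_depth=3 redo_depth=0
After op 4 (delete): buf='cat' undo_depth=4 redo_depth=0
After op 5 (undo): buf='catokgo' undo_depth=3 redo_depth=1
After op 6 (delete): buf='cat' undo_depth=4 redo_depth=0
After op 7 (type): buf='catabc' undo_depth=5 redo_depth=0
After op 8 (type): buf='catabcbar' undo_depth=6 redo_depth=0

Answer: catabcbar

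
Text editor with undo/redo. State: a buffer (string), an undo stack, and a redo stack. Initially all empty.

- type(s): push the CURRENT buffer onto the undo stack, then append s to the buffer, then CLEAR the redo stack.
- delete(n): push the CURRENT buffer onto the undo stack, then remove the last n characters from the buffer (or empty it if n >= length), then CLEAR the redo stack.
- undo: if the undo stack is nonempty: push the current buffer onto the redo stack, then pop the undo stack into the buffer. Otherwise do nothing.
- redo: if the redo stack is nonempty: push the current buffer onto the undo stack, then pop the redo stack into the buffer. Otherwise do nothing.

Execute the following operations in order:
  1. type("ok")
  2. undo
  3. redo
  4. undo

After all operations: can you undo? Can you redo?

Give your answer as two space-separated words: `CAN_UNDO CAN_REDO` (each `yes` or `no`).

Answer: no yes

Derivation:
After op 1 (type): buf='ok' undo_depth=1 redo_depth=0
After op 2 (undo): buf='(empty)' undo_depth=0 redo_depth=1
After op 3 (redo): buf='ok' undo_depth=1 redo_depth=0
After op 4 (undo): buf='(empty)' undo_depth=0 redo_depth=1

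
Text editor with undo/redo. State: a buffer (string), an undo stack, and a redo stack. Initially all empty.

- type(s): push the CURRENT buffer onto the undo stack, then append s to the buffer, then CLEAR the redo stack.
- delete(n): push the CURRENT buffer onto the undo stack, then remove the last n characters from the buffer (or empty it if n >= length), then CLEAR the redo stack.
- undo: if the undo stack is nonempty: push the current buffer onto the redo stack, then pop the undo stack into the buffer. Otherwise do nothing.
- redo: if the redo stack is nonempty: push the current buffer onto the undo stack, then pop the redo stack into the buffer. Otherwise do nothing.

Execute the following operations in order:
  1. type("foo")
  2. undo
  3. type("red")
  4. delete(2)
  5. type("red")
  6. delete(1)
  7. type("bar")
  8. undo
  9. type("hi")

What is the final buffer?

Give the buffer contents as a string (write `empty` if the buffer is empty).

Answer: rrehi

Derivation:
After op 1 (type): buf='foo' undo_depth=1 redo_depth=0
After op 2 (undo): buf='(empty)' undo_depth=0 redo_depth=1
After op 3 (type): buf='red' undo_depth=1 redo_depth=0
After op 4 (delete): buf='r' undo_depth=2 redo_depth=0
After op 5 (type): buf='rred' undo_depth=3 redo_depth=0
After op 6 (delete): buf='rre' undo_depth=4 redo_depth=0
After op 7 (type): buf='rrebar' undo_depth=5 redo_depth=0
After op 8 (undo): buf='rre' undo_depth=4 redo_depth=1
After op 9 (type): buf='rrehi' undo_depth=5 redo_depth=0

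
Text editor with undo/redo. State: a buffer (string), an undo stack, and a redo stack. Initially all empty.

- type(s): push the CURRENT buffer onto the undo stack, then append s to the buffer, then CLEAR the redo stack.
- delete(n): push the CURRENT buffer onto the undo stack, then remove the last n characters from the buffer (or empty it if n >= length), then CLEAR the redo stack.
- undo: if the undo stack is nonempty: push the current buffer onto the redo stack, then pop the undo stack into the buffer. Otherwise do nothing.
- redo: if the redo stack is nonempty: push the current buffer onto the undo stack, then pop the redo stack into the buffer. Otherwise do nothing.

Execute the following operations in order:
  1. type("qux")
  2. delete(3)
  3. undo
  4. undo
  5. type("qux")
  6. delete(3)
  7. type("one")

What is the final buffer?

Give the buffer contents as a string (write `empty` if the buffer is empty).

Answer: one

Derivation:
After op 1 (type): buf='qux' undo_depth=1 redo_depth=0
After op 2 (delete): buf='(empty)' undo_depth=2 redo_depth=0
After op 3 (undo): buf='qux' undo_depth=1 redo_depth=1
After op 4 (undo): buf='(empty)' undo_depth=0 redo_depth=2
After op 5 (type): buf='qux' undo_depth=1 redo_depth=0
After op 6 (delete): buf='(empty)' undo_depth=2 redo_depth=0
After op 7 (type): buf='one' undo_depth=3 redo_depth=0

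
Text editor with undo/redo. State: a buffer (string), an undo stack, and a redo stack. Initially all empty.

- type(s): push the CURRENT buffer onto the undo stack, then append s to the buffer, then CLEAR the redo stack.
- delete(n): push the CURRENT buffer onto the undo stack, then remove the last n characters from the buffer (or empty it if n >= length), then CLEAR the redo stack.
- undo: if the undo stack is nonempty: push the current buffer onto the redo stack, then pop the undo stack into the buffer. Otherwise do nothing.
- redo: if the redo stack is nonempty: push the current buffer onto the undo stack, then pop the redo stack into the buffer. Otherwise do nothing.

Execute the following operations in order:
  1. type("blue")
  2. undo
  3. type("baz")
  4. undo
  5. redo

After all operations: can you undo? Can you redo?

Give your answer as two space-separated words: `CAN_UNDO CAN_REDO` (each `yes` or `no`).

Answer: yes no

Derivation:
After op 1 (type): buf='blue' undo_depth=1 redo_depth=0
After op 2 (undo): buf='(empty)' undo_depth=0 redo_depth=1
After op 3 (type): buf='baz' undo_depth=1 redo_depth=0
After op 4 (undo): buf='(empty)' undo_depth=0 redo_depth=1
After op 5 (redo): buf='baz' undo_depth=1 redo_depth=0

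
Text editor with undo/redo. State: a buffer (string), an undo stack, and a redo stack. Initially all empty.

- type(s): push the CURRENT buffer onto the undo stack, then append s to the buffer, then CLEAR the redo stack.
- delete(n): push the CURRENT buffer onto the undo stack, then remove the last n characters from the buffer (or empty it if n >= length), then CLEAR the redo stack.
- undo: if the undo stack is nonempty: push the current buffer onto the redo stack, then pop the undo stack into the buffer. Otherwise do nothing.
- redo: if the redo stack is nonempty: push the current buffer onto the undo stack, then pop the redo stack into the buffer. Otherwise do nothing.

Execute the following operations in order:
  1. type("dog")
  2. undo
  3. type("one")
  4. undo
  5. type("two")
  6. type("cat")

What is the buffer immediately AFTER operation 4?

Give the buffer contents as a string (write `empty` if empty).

After op 1 (type): buf='dog' undo_depth=1 redo_depth=0
After op 2 (undo): buf='(empty)' undo_depth=0 redo_depth=1
After op 3 (type): buf='one' undo_depth=1 redo_depth=0
After op 4 (undo): buf='(empty)' undo_depth=0 redo_depth=1

Answer: empty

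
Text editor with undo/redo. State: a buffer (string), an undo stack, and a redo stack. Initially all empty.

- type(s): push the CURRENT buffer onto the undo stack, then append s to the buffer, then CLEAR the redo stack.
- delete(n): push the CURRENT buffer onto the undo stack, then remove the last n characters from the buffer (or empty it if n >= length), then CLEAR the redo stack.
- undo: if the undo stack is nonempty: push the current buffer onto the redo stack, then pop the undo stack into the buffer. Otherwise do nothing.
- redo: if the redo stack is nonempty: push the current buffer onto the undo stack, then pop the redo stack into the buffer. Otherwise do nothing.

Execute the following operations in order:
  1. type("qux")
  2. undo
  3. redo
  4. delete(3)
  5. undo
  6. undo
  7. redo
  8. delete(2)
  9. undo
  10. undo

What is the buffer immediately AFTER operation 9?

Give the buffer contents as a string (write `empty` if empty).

Answer: qux

Derivation:
After op 1 (type): buf='qux' undo_depth=1 redo_depth=0
After op 2 (undo): buf='(empty)' undo_depth=0 redo_depth=1
After op 3 (redo): buf='qux' undo_depth=1 redo_depth=0
After op 4 (delete): buf='(empty)' undo_depth=2 redo_depth=0
After op 5 (undo): buf='qux' undo_depth=1 redo_depth=1
After op 6 (undo): buf='(empty)' undo_depth=0 redo_depth=2
After op 7 (redo): buf='qux' undo_depth=1 redo_depth=1
After op 8 (delete): buf='q' undo_depth=2 redo_depth=0
After op 9 (undo): buf='qux' undo_depth=1 redo_depth=1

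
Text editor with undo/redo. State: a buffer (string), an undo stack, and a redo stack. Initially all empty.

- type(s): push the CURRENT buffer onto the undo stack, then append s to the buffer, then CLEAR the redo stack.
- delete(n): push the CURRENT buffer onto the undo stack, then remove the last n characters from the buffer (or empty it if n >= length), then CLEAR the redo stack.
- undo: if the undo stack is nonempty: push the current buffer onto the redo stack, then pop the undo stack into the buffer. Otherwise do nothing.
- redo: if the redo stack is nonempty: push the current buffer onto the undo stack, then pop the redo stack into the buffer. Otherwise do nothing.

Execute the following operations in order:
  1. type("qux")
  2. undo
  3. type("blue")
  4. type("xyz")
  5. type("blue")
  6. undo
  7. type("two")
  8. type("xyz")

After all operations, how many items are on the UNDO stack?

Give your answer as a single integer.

After op 1 (type): buf='qux' undo_depth=1 redo_depth=0
After op 2 (undo): buf='(empty)' undo_depth=0 redo_depth=1
After op 3 (type): buf='blue' undo_depth=1 redo_depth=0
After op 4 (type): buf='bluexyz' undo_depth=2 redo_depth=0
After op 5 (type): buf='bluexyzblue' undo_depth=3 redo_depth=0
After op 6 (undo): buf='bluexyz' undo_depth=2 redo_depth=1
After op 7 (type): buf='bluexyztwo' undo_depth=3 redo_depth=0
After op 8 (type): buf='bluexyztwoxyz' undo_depth=4 redo_depth=0

Answer: 4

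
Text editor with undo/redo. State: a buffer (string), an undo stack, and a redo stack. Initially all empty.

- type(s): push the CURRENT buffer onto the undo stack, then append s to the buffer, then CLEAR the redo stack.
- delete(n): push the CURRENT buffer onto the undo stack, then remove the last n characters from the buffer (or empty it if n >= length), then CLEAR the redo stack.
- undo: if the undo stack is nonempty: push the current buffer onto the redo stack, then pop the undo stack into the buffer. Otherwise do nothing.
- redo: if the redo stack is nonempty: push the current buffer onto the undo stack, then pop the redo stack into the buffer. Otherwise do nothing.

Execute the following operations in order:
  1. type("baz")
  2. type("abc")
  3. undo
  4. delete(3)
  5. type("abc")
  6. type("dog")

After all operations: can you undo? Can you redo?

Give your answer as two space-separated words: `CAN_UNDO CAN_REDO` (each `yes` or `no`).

Answer: yes no

Derivation:
After op 1 (type): buf='baz' undo_depth=1 redo_depth=0
After op 2 (type): buf='bazabc' undo_depth=2 redo_depth=0
After op 3 (undo): buf='baz' undo_depth=1 redo_depth=1
After op 4 (delete): buf='(empty)' undo_depth=2 redo_depth=0
After op 5 (type): buf='abc' undo_depth=3 redo_depth=0
After op 6 (type): buf='abcdog' undo_depth=4 redo_depth=0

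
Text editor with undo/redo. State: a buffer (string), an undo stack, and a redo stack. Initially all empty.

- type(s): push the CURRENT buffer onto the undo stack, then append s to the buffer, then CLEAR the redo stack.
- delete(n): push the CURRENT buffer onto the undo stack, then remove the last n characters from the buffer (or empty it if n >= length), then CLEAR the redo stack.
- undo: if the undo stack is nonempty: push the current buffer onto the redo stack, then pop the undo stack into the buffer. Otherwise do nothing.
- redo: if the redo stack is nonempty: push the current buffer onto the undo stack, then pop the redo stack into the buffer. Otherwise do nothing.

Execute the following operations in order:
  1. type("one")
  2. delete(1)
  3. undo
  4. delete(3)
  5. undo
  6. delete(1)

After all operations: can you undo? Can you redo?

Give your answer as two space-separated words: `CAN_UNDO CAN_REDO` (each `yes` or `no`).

After op 1 (type): buf='one' undo_depth=1 redo_depth=0
After op 2 (delete): buf='on' undo_depth=2 redo_depth=0
After op 3 (undo): buf='one' undo_depth=1 redo_depth=1
After op 4 (delete): buf='(empty)' undo_depth=2 redo_depth=0
After op 5 (undo): buf='one' undo_depth=1 redo_depth=1
After op 6 (delete): buf='on' undo_depth=2 redo_depth=0

Answer: yes no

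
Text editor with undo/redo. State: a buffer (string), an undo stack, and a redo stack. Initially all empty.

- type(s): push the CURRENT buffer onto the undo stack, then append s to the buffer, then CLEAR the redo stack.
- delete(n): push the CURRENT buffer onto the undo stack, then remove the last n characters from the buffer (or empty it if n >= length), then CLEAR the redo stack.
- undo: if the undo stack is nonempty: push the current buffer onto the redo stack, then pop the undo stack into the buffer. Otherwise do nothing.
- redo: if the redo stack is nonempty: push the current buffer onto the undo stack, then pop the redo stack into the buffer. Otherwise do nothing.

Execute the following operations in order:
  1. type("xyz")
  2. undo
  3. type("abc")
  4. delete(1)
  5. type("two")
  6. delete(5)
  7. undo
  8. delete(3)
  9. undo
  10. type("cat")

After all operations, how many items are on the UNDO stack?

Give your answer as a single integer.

After op 1 (type): buf='xyz' undo_depth=1 redo_depth=0
After op 2 (undo): buf='(empty)' undo_depth=0 redo_depth=1
After op 3 (type): buf='abc' undo_depth=1 redo_depth=0
After op 4 (delete): buf='ab' undo_depth=2 redo_depth=0
After op 5 (type): buf='abtwo' undo_depth=3 redo_depth=0
After op 6 (delete): buf='(empty)' undo_depth=4 redo_depth=0
After op 7 (undo): buf='abtwo' undo_depth=3 redo_depth=1
After op 8 (delete): buf='ab' undo_depth=4 redo_depth=0
After op 9 (undo): buf='abtwo' undo_depth=3 redo_depth=1
After op 10 (type): buf='abtwocat' undo_depth=4 redo_depth=0

Answer: 4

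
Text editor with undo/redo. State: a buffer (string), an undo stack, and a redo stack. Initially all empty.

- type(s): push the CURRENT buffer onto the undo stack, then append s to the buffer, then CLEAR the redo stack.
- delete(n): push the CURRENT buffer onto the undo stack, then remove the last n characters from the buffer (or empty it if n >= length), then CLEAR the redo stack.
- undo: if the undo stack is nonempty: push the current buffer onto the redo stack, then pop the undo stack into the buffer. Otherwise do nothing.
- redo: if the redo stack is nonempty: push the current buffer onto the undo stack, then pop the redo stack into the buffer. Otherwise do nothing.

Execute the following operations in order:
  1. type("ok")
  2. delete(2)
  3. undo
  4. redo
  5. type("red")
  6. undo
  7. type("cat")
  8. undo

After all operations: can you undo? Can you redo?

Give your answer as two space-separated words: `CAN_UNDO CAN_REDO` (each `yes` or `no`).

After op 1 (type): buf='ok' undo_depth=1 redo_depth=0
After op 2 (delete): buf='(empty)' undo_depth=2 redo_depth=0
After op 3 (undo): buf='ok' undo_depth=1 redo_depth=1
After op 4 (redo): buf='(empty)' undo_depth=2 redo_depth=0
After op 5 (type): buf='red' undo_depth=3 redo_depth=0
After op 6 (undo): buf='(empty)' undo_depth=2 redo_depth=1
After op 7 (type): buf='cat' undo_depth=3 redo_depth=0
After op 8 (undo): buf='(empty)' undo_depth=2 redo_depth=1

Answer: yes yes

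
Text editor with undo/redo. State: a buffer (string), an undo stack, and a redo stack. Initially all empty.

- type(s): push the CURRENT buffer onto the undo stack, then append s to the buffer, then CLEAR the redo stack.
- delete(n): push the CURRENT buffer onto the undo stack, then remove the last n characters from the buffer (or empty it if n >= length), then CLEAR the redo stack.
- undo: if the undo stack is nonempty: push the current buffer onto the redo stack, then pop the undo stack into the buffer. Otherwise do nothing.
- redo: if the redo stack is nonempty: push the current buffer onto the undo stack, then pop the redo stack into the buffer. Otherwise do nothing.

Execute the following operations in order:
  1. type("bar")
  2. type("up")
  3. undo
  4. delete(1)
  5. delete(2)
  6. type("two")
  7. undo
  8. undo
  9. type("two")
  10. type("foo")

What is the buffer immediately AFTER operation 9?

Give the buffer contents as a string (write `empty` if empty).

Answer: batwo

Derivation:
After op 1 (type): buf='bar' undo_depth=1 redo_depth=0
After op 2 (type): buf='barup' undo_depth=2 redo_depth=0
After op 3 (undo): buf='bar' undo_depth=1 redo_depth=1
After op 4 (delete): buf='ba' undo_depth=2 redo_depth=0
After op 5 (delete): buf='(empty)' undo_depth=3 redo_depth=0
After op 6 (type): buf='two' undo_depth=4 redo_depth=0
After op 7 (undo): buf='(empty)' undo_depth=3 redo_depth=1
After op 8 (undo): buf='ba' undo_depth=2 redo_depth=2
After op 9 (type): buf='batwo' undo_depth=3 redo_depth=0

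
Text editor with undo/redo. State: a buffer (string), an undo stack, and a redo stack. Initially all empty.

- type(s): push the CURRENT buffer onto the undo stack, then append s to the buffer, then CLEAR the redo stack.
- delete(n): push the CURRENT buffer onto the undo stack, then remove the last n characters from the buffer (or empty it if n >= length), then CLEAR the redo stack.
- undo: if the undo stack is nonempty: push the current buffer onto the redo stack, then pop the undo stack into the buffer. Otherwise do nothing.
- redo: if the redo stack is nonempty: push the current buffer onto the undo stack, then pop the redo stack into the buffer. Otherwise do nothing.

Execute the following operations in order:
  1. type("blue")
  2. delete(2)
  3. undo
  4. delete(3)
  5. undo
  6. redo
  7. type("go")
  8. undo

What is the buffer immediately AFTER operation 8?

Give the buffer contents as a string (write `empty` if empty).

Answer: b

Derivation:
After op 1 (type): buf='blue' undo_depth=1 redo_depth=0
After op 2 (delete): buf='bl' undo_depth=2 redo_depth=0
After op 3 (undo): buf='blue' undo_depth=1 redo_depth=1
After op 4 (delete): buf='b' undo_depth=2 redo_depth=0
After op 5 (undo): buf='blue' undo_depth=1 redo_depth=1
After op 6 (redo): buf='b' undo_depth=2 redo_depth=0
After op 7 (type): buf='bgo' undo_depth=3 redo_depth=0
After op 8 (undo): buf='b' undo_depth=2 redo_depth=1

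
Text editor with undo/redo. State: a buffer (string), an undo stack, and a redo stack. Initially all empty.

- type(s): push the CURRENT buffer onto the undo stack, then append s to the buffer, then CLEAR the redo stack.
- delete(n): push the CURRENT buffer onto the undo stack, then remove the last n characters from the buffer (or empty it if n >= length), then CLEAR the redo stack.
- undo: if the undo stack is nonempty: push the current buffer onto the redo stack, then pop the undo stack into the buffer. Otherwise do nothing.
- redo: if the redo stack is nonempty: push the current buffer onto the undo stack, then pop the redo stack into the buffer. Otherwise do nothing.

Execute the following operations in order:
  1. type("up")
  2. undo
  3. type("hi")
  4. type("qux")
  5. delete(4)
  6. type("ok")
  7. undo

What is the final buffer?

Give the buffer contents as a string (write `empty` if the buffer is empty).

After op 1 (type): buf='up' undo_depth=1 redo_depth=0
After op 2 (undo): buf='(empty)' undo_depth=0 redo_depth=1
After op 3 (type): buf='hi' undo_depth=1 redo_depth=0
After op 4 (type): buf='hiqux' undo_depth=2 redo_depth=0
After op 5 (delete): buf='h' undo_depth=3 redo_depth=0
After op 6 (type): buf='hok' undo_depth=4 redo_depth=0
After op 7 (undo): buf='h' undo_depth=3 redo_depth=1

Answer: h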